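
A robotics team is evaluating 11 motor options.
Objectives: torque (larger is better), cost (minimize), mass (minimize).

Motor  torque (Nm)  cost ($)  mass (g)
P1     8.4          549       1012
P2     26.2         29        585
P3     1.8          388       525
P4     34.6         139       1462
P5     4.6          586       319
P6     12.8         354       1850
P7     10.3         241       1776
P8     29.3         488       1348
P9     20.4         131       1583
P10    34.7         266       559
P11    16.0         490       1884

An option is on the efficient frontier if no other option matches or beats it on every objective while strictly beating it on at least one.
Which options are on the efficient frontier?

P2, P3, P4, P5, P10

P1: dominated by P2 (torque 26.2≥8.4, cost 29≤549, mass 585≤1012).
P2: not dominated (best cost).
P3: not dominated.
P4: not dominated.
P5: not dominated (best mass).
P6: dominated by P2 (torque 26.2≥12.8, cost 29≤354, mass 585≤1850).
P7: dominated by P2 (torque 26.2≥10.3, cost 29≤241, mass 585≤1776).
P8: dominated by P10 (torque 34.7≥29.3, cost 266≤488, mass 559≤1348).
P9: dominated by P2 (torque 26.2≥20.4, cost 29≤131, mass 585≤1583).
P10: not dominated (best torque).
P11: dominated by P2 (torque 26.2≥16.0, cost 29≤490, mass 585≤1884).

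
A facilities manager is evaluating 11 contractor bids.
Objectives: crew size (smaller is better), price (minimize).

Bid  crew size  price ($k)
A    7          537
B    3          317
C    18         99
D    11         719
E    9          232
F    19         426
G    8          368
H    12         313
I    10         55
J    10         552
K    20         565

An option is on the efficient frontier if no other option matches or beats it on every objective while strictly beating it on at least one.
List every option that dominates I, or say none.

A: worse on price (537 vs 55).
B: worse on price (317 vs 55).
C: worse on crew size (18 vs 10).
D: worse on crew size (11 vs 10).
E: worse on price (232 vs 55).
F: worse on crew size (19 vs 10).
G: worse on price (368 vs 55).
H: worse on crew size (12 vs 10).
J: worse on price (552 vs 55).
K: worse on crew size (20 vs 10).
No option dominates I.

none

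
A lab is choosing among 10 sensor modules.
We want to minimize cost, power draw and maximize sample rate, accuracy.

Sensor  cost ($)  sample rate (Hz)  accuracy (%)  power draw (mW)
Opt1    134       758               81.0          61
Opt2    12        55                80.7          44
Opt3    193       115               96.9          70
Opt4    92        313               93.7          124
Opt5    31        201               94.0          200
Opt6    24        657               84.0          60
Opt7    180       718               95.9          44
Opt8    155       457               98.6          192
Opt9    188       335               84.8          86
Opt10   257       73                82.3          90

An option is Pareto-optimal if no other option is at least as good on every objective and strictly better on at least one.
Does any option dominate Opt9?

Yes

Opt7 vs Opt9: cost 180≤188, sample rate 718≥335, accuracy 95.9≥84.8, power draw 44≤86 — Opt7 is at least as good on every objective and strictly better on at least one, so Opt7 dominates Opt9.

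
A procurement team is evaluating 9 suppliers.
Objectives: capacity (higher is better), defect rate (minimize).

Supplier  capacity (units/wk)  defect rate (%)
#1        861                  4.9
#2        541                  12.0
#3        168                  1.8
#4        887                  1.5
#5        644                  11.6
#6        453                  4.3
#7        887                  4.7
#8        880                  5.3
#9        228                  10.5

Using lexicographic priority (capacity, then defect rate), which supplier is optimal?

#4

First maximize capacity: best is 887, kept {#4, #7}.
Then minimize defect rate: best is 1.5, kept {#4}.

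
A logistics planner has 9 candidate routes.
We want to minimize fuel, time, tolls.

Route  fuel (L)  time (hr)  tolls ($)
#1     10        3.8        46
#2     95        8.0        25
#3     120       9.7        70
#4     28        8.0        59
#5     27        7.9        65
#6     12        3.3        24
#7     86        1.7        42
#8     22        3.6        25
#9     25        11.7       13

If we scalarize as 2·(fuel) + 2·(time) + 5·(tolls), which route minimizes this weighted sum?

#9

#1: 2·10 + 2·3.8 + 5·46 = 257.6
#2: 2·95 + 2·8.0 + 5·25 = 331.0
#3: 2·120 + 2·9.7 + 5·70 = 609.4
#4: 2·28 + 2·8.0 + 5·59 = 367.0
#5: 2·27 + 2·7.9 + 5·65 = 394.8
#6: 2·12 + 2·3.3 + 5·24 = 150.6
#7: 2·86 + 2·1.7 + 5·42 = 385.4
#8: 2·22 + 2·3.6 + 5·25 = 176.2
#9: 2·25 + 2·11.7 + 5·13 = 138.4
Lowest: #9 at 138.4.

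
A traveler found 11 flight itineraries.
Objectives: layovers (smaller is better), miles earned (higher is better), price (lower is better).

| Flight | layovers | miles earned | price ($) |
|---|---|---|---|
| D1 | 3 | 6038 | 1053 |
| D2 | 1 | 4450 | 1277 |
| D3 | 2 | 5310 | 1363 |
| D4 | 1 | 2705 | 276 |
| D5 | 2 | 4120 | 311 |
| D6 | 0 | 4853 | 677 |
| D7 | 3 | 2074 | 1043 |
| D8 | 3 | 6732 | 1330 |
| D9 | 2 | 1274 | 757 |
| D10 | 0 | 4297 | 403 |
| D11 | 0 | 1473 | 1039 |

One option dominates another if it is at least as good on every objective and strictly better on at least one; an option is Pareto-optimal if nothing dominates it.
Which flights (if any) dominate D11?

D6: layovers 0≤0, miles earned 4853≥1473, price 677≤1039 — dominates D11.
D10: layovers 0≤0, miles earned 4297≥1473, price 403≤1039 — dominates D11.
Others (D1, D2, D3, D4, D5, D7, D8, D9) are each worse than D11 on at least one objective.

D6, D10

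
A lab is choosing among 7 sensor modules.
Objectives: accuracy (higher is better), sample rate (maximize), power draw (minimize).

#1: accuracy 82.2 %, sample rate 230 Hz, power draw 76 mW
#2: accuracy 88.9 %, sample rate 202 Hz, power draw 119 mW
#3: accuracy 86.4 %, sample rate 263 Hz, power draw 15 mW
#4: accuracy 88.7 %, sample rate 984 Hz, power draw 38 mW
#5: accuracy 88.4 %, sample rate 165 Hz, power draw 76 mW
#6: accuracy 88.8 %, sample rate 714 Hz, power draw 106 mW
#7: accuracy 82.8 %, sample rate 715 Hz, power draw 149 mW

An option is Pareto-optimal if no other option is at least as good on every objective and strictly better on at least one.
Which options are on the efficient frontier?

#2, #3, #4, #6

#1: dominated by #3 (accuracy 86.4≥82.2, sample rate 263≥230, power draw 15≤76).
#2: not dominated (best accuracy).
#3: not dominated (best power draw).
#4: not dominated (best sample rate).
#5: dominated by #4 (accuracy 88.7≥88.4, sample rate 984≥165, power draw 38≤76).
#6: not dominated.
#7: dominated by #4 (accuracy 88.7≥82.8, sample rate 984≥715, power draw 38≤149).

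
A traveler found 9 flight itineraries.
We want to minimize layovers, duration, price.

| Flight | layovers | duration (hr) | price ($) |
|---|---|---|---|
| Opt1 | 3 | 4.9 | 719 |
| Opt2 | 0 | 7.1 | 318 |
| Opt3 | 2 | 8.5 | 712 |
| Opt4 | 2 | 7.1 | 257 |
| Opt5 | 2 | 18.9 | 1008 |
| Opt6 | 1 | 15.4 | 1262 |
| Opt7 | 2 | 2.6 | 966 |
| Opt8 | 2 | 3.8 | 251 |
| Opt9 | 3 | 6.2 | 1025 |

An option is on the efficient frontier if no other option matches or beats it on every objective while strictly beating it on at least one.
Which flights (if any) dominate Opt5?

Opt2: layovers 0≤2, duration 7.1≤18.9, price 318≤1008 — dominates Opt5.
Opt3: layovers 2≤2, duration 8.5≤18.9, price 712≤1008 — dominates Opt5.
Opt4: layovers 2≤2, duration 7.1≤18.9, price 257≤1008 — dominates Opt5.
Opt7: layovers 2≤2, duration 2.6≤18.9, price 966≤1008 — dominates Opt5.
Opt8: layovers 2≤2, duration 3.8≤18.9, price 251≤1008 — dominates Opt5.
Others (Opt1, Opt6, Opt9) are each worse than Opt5 on at least one objective.

Opt2, Opt3, Opt4, Opt7, Opt8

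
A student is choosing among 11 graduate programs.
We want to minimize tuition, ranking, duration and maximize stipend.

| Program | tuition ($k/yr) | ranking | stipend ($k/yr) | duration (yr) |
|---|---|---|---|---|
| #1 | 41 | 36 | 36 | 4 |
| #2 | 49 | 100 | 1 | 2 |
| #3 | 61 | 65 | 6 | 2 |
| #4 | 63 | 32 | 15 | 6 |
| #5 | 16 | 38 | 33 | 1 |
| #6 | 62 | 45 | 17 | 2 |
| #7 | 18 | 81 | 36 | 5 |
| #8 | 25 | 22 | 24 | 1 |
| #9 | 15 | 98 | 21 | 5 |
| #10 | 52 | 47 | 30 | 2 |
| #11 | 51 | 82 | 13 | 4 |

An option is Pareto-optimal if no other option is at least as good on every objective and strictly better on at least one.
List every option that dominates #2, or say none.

#5, #8

#5: tuition 16≤49, ranking 38≤100, stipend 33≥1, duration 1≤2 — dominates #2.
#8: tuition 25≤49, ranking 22≤100, stipend 24≥1, duration 1≤2 — dominates #2.
Others (#1, #3, #4, #6, #7, #9, #10, #11) are each worse than #2 on at least one objective.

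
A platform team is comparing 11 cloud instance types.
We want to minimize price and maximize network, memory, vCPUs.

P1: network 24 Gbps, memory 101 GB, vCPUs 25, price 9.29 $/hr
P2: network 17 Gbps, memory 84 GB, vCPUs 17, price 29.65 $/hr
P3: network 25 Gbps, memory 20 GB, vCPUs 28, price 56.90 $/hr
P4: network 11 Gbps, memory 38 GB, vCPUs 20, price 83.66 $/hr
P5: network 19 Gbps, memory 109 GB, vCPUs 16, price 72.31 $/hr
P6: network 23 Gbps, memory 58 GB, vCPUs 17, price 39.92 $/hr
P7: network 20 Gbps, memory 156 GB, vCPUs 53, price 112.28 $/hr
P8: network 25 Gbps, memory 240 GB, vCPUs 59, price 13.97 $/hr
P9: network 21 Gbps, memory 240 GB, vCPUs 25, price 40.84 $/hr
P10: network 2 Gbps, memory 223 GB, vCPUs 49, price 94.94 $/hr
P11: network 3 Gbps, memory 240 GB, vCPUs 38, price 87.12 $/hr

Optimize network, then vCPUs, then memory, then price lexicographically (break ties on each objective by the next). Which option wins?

First maximize network: best is 25, kept {P3, P8}.
Then maximize vCPUs: best is 59, kept {P8}.

P8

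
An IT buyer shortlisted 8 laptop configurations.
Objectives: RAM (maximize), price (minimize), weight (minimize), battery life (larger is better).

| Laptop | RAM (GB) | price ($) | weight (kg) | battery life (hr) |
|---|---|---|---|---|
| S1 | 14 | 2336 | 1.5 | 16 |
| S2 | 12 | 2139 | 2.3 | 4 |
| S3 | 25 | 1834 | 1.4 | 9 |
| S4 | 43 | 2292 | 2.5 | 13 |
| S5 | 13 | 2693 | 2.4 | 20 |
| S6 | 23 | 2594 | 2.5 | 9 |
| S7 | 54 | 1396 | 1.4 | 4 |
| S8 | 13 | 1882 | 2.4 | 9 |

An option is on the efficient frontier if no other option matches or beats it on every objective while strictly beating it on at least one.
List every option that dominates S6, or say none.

S3, S4

S3: RAM 25≥23, price 1834≤2594, weight 1.4≤2.5, battery life 9≥9 — dominates S6.
S4: RAM 43≥23, price 2292≤2594, weight 2.5≤2.5, battery life 13≥9 — dominates S6.
Others (S1, S2, S5, S7, S8) are each worse than S6 on at least one objective.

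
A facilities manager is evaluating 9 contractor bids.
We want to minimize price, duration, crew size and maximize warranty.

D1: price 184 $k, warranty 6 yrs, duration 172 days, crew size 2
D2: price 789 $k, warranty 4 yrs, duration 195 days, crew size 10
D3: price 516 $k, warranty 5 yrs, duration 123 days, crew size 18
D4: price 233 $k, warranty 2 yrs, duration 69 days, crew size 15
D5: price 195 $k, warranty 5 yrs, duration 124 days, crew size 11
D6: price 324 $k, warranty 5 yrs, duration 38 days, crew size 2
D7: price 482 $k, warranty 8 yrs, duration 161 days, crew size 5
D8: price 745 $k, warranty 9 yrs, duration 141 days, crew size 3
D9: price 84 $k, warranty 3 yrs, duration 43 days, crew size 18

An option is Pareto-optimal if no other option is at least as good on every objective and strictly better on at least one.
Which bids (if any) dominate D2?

D1: price 184≤789, warranty 6≥4, duration 172≤195, crew size 2≤10 — dominates D2.
D6: price 324≤789, warranty 5≥4, duration 38≤195, crew size 2≤10 — dominates D2.
D7: price 482≤789, warranty 8≥4, duration 161≤195, crew size 5≤10 — dominates D2.
D8: price 745≤789, warranty 9≥4, duration 141≤195, crew size 3≤10 — dominates D2.
Others (D3, D4, D5, D9) are each worse than D2 on at least one objective.

D1, D6, D7, D8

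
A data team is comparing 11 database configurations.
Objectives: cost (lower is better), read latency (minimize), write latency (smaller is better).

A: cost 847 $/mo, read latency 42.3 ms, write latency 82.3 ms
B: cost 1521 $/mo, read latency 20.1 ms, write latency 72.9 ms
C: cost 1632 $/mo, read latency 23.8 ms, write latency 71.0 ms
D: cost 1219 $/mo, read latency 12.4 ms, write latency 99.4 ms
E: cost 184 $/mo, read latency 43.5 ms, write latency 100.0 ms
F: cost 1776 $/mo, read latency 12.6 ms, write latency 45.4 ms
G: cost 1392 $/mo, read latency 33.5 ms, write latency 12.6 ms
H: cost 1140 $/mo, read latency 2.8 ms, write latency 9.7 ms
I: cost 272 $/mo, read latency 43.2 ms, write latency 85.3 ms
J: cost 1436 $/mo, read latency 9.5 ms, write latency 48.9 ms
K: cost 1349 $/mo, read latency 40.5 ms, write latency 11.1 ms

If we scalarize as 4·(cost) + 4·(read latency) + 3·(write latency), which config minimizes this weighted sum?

A: 4·847 + 4·42.3 + 3·82.3 = 3804.1
B: 4·1521 + 4·20.1 + 3·72.9 = 6383.1
C: 4·1632 + 4·23.8 + 3·71.0 = 6836.2
D: 4·1219 + 4·12.4 + 3·99.4 = 5223.8
E: 4·184 + 4·43.5 + 3·100.0 = 1210.0
F: 4·1776 + 4·12.6 + 3·45.4 = 7290.6
G: 4·1392 + 4·33.5 + 3·12.6 = 5739.8
H: 4·1140 + 4·2.8 + 3·9.7 = 4600.3
I: 4·272 + 4·43.2 + 3·85.3 = 1516.7
J: 4·1436 + 4·9.5 + 3·48.9 = 5928.7
K: 4·1349 + 4·40.5 + 3·11.1 = 5591.3
Lowest: E at 1210.0.

E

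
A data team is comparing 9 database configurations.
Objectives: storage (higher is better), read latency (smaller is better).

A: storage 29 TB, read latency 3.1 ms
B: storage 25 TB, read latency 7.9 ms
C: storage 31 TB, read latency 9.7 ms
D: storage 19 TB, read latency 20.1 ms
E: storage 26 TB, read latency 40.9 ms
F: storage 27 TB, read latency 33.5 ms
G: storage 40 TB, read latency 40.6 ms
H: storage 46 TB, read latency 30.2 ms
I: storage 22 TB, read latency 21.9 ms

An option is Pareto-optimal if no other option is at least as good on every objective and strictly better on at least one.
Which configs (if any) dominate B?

A

A: storage 29≥25, read latency 3.1≤7.9 — dominates B.
Others (C, D, E, F, G, H, I) are each worse than B on at least one objective.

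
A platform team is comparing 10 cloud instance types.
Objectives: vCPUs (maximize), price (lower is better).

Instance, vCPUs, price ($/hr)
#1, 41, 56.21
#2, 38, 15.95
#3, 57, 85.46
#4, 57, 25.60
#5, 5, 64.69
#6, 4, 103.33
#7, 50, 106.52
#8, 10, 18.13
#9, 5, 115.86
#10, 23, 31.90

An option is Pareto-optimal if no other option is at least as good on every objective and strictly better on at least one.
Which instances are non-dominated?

#2, #4

#1: dominated by #4 (vCPUs 57≥41, price 25.60≤56.21).
#2: not dominated (best price).
#3: dominated by #4 (vCPUs 57≥57, price 25.60≤85.46).
#4: not dominated.
#5: dominated by #1 (vCPUs 41≥5, price 56.21≤64.69).
#6: dominated by #1 (vCPUs 41≥4, price 56.21≤103.33).
#7: dominated by #3 (vCPUs 57≥50, price 85.46≤106.52).
#8: dominated by #2 (vCPUs 38≥10, price 15.95≤18.13).
#9: dominated by #1 (vCPUs 41≥5, price 56.21≤115.86).
#10: dominated by #2 (vCPUs 38≥23, price 15.95≤31.90).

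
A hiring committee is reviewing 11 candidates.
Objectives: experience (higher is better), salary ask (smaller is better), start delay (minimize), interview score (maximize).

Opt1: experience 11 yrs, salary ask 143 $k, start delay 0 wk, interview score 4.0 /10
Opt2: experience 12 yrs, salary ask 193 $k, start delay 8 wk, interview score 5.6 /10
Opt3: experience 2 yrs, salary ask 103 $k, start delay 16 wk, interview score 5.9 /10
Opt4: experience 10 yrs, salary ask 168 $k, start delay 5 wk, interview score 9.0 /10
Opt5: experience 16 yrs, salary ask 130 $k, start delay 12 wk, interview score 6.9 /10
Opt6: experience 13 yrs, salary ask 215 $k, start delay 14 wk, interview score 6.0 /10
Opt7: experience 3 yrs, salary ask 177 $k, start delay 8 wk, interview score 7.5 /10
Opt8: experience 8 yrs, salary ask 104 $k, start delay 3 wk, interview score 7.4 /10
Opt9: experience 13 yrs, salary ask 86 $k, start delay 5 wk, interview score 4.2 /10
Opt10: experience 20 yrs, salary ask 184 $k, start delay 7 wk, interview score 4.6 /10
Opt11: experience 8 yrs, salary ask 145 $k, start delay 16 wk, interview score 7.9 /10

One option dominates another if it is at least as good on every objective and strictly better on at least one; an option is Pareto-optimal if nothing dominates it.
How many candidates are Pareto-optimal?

9

Opt1: not dominated (best start delay).
Opt2: not dominated.
Opt3: not dominated.
Opt4: not dominated (best interview score).
Opt5: not dominated.
Opt6: dominated by Opt5 (experience 16≥13, salary ask 130≤215, start delay 12≤14, interview score 6.9≥6.0).
Opt7: dominated by Opt4 (experience 10≥3, salary ask 168≤177, start delay 5≤8, interview score 9.0≥7.5).
Opt8: not dominated.
Opt9: not dominated (best salary ask).
Opt10: not dominated (best experience).
Opt11: not dominated.
Pareto-optimal: Opt1, Opt2, Opt3, Opt4, Opt5, Opt8, Opt9, Opt10, Opt11 → 9.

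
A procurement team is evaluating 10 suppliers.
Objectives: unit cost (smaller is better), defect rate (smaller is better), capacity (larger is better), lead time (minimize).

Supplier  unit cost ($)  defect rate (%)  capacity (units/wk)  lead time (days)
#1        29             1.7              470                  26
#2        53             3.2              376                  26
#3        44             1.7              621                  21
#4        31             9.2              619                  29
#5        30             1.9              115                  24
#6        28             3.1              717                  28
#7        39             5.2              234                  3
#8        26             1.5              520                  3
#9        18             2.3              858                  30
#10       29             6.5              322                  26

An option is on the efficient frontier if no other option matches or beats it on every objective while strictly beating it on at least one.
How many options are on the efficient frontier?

4

#1: dominated by #8 (unit cost 26≤29, defect rate 1.5≤1.7, capacity 520≥470, lead time 3≤26).
#2: dominated by #1 (unit cost 29≤53, defect rate 1.7≤3.2, capacity 470≥376, lead time 26≤26).
#3: not dominated.
#4: dominated by #6 (unit cost 28≤31, defect rate 3.1≤9.2, capacity 717≥619, lead time 28≤29).
#5: dominated by #8 (unit cost 26≤30, defect rate 1.5≤1.9, capacity 520≥115, lead time 3≤24).
#6: not dominated.
#7: dominated by #8 (unit cost 26≤39, defect rate 1.5≤5.2, capacity 520≥234, lead time 3≤3).
#8: not dominated (best defect rate).
#9: not dominated (best unit cost).
#10: dominated by #1 (unit cost 29≤29, defect rate 1.7≤6.5, capacity 470≥322, lead time 26≤26).
Pareto-optimal: #3, #6, #8, #9 → 4.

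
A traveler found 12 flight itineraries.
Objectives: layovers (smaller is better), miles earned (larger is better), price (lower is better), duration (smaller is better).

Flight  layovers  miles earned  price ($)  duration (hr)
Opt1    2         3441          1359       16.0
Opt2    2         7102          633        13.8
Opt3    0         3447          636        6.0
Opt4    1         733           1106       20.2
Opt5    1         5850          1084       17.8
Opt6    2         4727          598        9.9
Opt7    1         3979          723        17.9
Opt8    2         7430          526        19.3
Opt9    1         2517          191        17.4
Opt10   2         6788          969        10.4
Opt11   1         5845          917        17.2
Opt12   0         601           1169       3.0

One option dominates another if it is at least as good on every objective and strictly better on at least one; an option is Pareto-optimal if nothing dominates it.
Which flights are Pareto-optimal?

Opt2, Opt3, Opt5, Opt6, Opt7, Opt8, Opt9, Opt10, Opt11, Opt12

Opt1: dominated by Opt2 (layovers 2≤2, miles earned 7102≥3441, price 633≤1359, duration 13.8≤16.0).
Opt2: not dominated.
Opt3: not dominated.
Opt4: dominated by Opt3 (layovers 0≤1, miles earned 3447≥733, price 636≤1106, duration 6.0≤20.2).
Opt5: not dominated.
Opt6: not dominated.
Opt7: not dominated.
Opt8: not dominated (best miles earned).
Opt9: not dominated (best price).
Opt10: not dominated.
Opt11: not dominated.
Opt12: not dominated (best duration).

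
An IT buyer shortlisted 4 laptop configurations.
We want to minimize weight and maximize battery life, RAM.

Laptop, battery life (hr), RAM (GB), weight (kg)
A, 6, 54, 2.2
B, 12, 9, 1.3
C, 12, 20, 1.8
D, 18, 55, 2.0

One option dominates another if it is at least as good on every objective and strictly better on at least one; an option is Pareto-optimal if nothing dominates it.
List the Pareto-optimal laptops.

A: dominated by D (battery life 18≥6, RAM 55≥54, weight 2.0≤2.2).
B: not dominated (best weight).
C: not dominated.
D: not dominated (best battery life).

B, C, D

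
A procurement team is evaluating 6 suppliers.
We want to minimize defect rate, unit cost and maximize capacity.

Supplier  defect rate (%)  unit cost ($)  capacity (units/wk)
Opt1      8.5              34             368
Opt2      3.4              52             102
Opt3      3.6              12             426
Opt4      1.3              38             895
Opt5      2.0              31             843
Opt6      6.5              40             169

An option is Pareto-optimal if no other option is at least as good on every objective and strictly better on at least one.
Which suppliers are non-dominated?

Opt1: dominated by Opt3 (defect rate 3.6≤8.5, unit cost 12≤34, capacity 426≥368).
Opt2: dominated by Opt4 (defect rate 1.3≤3.4, unit cost 38≤52, capacity 895≥102).
Opt3: not dominated (best unit cost).
Opt4: not dominated (best defect rate).
Opt5: not dominated.
Opt6: dominated by Opt3 (defect rate 3.6≤6.5, unit cost 12≤40, capacity 426≥169).

Opt3, Opt4, Opt5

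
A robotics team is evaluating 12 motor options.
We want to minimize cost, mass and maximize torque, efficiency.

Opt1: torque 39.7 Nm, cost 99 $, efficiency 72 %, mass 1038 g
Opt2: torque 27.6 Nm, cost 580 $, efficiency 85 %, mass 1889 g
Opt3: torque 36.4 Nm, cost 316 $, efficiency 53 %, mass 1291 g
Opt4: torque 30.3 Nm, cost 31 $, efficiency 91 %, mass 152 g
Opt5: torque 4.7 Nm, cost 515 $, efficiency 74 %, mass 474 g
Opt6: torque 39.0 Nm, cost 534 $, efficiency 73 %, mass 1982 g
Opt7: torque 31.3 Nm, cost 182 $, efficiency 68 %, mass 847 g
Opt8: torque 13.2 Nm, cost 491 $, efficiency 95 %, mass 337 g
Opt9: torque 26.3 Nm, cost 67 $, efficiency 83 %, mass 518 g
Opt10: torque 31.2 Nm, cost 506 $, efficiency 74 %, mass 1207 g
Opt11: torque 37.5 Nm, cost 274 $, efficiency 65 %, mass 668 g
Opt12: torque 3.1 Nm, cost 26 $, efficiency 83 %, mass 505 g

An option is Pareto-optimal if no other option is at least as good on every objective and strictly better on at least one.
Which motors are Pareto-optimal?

Opt1: not dominated (best torque).
Opt2: dominated by Opt4 (torque 30.3≥27.6, cost 31≤580, efficiency 91≥85, mass 152≤1889).
Opt3: dominated by Opt1 (torque 39.7≥36.4, cost 99≤316, efficiency 72≥53, mass 1038≤1291).
Opt4: not dominated (best mass).
Opt5: dominated by Opt4 (torque 30.3≥4.7, cost 31≤515, efficiency 91≥74, mass 152≤474).
Opt6: not dominated.
Opt7: not dominated.
Opt8: not dominated (best efficiency).
Opt9: dominated by Opt4 (torque 30.3≥26.3, cost 31≤67, efficiency 91≥83, mass 152≤518).
Opt10: not dominated.
Opt11: not dominated.
Opt12: not dominated (best cost).

Opt1, Opt4, Opt6, Opt7, Opt8, Opt10, Opt11, Opt12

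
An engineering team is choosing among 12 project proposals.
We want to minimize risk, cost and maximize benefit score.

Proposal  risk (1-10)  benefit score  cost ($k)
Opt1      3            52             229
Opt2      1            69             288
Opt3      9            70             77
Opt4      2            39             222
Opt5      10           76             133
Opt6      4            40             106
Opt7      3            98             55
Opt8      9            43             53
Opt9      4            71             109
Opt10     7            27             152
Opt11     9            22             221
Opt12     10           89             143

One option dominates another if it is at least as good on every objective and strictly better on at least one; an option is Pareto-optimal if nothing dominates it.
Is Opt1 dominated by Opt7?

Opt7 vs Opt1: risk 3≤3, benefit score 98≥52, cost 55≤229 — Opt7 is at least as good on every objective with at least one strict improvement.

Yes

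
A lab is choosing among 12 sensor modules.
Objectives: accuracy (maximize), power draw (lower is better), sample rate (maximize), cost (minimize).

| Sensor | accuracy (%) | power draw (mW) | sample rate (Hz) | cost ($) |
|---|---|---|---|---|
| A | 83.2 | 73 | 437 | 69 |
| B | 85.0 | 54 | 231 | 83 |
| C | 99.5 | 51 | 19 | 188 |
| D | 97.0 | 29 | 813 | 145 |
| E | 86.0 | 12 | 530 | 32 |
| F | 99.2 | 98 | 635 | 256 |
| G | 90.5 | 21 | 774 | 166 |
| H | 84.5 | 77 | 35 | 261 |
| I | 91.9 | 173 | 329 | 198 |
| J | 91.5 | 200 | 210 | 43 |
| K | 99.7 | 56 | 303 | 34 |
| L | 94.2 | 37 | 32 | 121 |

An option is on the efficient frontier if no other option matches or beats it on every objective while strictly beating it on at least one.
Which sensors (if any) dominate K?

none

A: worse on accuracy (83.2 vs 99.7).
B: worse on accuracy (85.0 vs 99.7).
C: worse on accuracy (99.5 vs 99.7).
D: worse on accuracy (97.0 vs 99.7).
E: worse on accuracy (86.0 vs 99.7).
F: worse on accuracy (99.2 vs 99.7).
G: worse on accuracy (90.5 vs 99.7).
H: worse on accuracy (84.5 vs 99.7).
I: worse on accuracy (91.9 vs 99.7).
J: worse on accuracy (91.5 vs 99.7).
L: worse on accuracy (94.2 vs 99.7).
No option dominates K.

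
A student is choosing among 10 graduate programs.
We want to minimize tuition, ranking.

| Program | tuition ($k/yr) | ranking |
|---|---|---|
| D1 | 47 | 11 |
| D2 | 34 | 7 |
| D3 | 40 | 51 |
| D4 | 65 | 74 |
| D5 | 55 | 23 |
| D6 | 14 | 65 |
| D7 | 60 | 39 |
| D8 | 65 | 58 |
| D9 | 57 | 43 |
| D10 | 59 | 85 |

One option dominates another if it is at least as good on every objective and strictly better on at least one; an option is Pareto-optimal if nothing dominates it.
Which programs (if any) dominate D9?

D1: tuition 47≤57, ranking 11≤43 — dominates D9.
D2: tuition 34≤57, ranking 7≤43 — dominates D9.
D5: tuition 55≤57, ranking 23≤43 — dominates D9.
Others (D3, D4, D6, D7, D8, D10) are each worse than D9 on at least one objective.

D1, D2, D5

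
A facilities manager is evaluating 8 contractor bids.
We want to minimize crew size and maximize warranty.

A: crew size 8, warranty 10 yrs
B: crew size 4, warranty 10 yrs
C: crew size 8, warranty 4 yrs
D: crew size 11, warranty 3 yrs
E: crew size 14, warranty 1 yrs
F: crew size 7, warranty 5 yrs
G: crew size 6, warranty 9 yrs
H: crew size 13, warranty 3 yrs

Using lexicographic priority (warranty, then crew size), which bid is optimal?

B

First maximize warranty: best is 10, kept {A, B}.
Then minimize crew size: best is 4, kept {B}.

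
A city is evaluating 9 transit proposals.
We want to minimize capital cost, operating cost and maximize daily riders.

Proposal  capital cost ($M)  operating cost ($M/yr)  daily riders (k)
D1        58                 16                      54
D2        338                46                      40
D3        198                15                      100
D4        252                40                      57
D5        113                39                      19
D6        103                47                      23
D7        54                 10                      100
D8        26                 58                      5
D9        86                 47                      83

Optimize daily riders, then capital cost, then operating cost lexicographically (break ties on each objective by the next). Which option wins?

D7

First maximize daily riders: best is 100, kept {D3, D7}.
Then minimize capital cost: best is 54, kept {D7}.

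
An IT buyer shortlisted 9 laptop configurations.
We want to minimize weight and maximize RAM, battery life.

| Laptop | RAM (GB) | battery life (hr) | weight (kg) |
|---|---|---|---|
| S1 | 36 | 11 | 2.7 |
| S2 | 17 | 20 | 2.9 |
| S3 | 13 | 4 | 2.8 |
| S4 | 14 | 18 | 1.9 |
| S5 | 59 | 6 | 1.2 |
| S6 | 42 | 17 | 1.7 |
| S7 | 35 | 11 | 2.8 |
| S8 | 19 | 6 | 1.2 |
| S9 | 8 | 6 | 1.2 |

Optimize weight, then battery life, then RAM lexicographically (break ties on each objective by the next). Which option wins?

First minimize weight: best is 1.2, kept {S5, S8, S9}.
Then maximize battery life: best is 6, kept {S5, S8, S9}.
Then maximize RAM: best is 59, kept {S5}.

S5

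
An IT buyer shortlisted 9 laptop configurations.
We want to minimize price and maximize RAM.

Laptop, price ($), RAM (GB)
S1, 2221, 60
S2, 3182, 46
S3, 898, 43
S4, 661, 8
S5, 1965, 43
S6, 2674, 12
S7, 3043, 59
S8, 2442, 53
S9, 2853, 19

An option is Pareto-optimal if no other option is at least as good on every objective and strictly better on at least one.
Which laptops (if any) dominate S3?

S1: worse on price (2221 vs 898).
S2: worse on price (3182 vs 898).
S4: worse on RAM (8 vs 43).
S5: worse on price (1965 vs 898).
S6: worse on price (2674 vs 898).
S7: worse on price (3043 vs 898).
S8: worse on price (2442 vs 898).
S9: worse on price (2853 vs 898).
No option dominates S3.

none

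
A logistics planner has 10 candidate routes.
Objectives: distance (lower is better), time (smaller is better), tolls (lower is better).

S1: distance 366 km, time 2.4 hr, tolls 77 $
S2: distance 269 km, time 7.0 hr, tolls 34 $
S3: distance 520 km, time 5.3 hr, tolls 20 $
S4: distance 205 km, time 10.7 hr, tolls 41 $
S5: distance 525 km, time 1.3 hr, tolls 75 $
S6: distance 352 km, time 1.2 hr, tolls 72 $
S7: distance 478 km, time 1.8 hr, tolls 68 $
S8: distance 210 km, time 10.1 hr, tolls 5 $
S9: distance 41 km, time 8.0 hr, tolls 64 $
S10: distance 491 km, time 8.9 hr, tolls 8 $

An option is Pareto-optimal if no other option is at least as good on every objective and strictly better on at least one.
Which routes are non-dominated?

S2, S3, S4, S6, S7, S8, S9, S10

S1: dominated by S6 (distance 352≤366, time 1.2≤2.4, tolls 72≤77).
S2: not dominated.
S3: not dominated.
S4: not dominated.
S5: dominated by S6 (distance 352≤525, time 1.2≤1.3, tolls 72≤75).
S6: not dominated (best time).
S7: not dominated.
S8: not dominated (best tolls).
S9: not dominated (best distance).
S10: not dominated.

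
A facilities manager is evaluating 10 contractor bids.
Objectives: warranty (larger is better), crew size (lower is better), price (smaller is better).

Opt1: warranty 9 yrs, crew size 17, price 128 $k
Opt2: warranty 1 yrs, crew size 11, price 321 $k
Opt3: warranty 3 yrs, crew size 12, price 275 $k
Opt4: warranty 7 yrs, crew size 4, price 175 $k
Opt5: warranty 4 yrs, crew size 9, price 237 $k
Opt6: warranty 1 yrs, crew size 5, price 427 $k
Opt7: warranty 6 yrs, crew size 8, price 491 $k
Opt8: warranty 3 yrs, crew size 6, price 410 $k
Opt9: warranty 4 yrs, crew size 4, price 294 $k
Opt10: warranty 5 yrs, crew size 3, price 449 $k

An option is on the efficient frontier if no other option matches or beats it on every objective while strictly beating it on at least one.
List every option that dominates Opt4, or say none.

Opt1: worse on crew size (17 vs 4).
Opt2: worse on warranty (1 vs 7).
Opt3: worse on warranty (3 vs 7).
Opt5: worse on warranty (4 vs 7).
Opt6: worse on warranty (1 vs 7).
Opt7: worse on warranty (6 vs 7).
Opt8: worse on warranty (3 vs 7).
Opt9: worse on warranty (4 vs 7).
Opt10: worse on warranty (5 vs 7).
No option dominates Opt4.

none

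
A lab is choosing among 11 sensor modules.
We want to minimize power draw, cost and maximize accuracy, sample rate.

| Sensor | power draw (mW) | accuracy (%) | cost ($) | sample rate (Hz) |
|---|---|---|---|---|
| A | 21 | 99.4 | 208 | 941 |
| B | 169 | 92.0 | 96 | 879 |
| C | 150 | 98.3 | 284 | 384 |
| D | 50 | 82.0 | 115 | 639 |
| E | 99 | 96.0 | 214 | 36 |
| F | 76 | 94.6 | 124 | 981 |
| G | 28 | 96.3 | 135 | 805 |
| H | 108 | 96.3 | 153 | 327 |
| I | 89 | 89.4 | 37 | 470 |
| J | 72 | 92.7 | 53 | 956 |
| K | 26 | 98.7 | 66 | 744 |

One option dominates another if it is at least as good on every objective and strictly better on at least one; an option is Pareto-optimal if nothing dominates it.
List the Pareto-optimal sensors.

A, F, G, I, J, K

A: not dominated (best power draw).
B: dominated by J (power draw 72≤169, accuracy 92.7≥92.0, cost 53≤96, sample rate 956≥879).
C: dominated by A (power draw 21≤150, accuracy 99.4≥98.3, cost 208≤284, sample rate 941≥384).
D: dominated by K (power draw 26≤50, accuracy 98.7≥82.0, cost 66≤115, sample rate 744≥639).
E: dominated by A (power draw 21≤99, accuracy 99.4≥96.0, cost 208≤214, sample rate 941≥36).
F: not dominated (best sample rate).
G: not dominated.
H: dominated by G (power draw 28≤108, accuracy 96.3≥96.3, cost 135≤153, sample rate 805≥327).
I: not dominated (best cost).
J: not dominated.
K: not dominated.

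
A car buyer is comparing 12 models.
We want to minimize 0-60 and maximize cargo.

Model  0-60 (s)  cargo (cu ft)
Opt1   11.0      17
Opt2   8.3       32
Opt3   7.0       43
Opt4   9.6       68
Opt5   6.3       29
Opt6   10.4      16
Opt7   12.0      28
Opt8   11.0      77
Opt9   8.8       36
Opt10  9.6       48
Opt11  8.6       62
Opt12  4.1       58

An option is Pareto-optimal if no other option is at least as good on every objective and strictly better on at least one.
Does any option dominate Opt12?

Opt1: worse on 0-60 (11.0 vs 4.1).
Opt2: worse on 0-60 (8.3 vs 4.1).
Opt3: worse on 0-60 (7.0 vs 4.1).
Opt4: worse on 0-60 (9.6 vs 4.1).
Opt5: worse on 0-60 (6.3 vs 4.1).
Opt6: worse on 0-60 (10.4 vs 4.1).
Opt7: worse on 0-60 (12.0 vs 4.1).
Opt8: worse on 0-60 (11.0 vs 4.1).
Opt9: worse on 0-60 (8.8 vs 4.1).
Opt10: worse on 0-60 (9.6 vs 4.1).
Opt11: worse on 0-60 (8.6 vs 4.1).
No option is at least as good as Opt12 on every objective and strictly better on one.

No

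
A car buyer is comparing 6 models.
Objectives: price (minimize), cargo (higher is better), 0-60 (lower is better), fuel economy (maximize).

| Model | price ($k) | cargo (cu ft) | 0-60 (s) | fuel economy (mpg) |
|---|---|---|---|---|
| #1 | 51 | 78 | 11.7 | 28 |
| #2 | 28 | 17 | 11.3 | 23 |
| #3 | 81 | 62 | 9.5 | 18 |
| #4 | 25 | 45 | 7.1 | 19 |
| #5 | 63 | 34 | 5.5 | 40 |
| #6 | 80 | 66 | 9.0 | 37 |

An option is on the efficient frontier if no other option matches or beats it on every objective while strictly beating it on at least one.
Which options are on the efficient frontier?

#1: not dominated (best cargo).
#2: not dominated.
#3: dominated by #6 (price 80≤81, cargo 66≥62, 0-60 9.0≤9.5, fuel economy 37≥18).
#4: not dominated (best price).
#5: not dominated (best 0-60).
#6: not dominated.

#1, #2, #4, #5, #6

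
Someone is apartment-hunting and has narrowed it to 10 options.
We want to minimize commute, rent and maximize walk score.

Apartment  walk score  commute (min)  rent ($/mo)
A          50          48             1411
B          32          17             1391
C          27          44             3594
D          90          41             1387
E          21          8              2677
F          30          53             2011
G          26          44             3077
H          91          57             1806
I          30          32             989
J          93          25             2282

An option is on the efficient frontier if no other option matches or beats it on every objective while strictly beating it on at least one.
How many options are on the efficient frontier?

A: dominated by D (walk score 90≥50, commute 41≤48, rent 1387≤1411).
B: not dominated.
C: dominated by B (walk score 32≥27, commute 17≤44, rent 1391≤3594).
D: not dominated.
E: not dominated (best commute).
F: dominated by A (walk score 50≥30, commute 48≤53, rent 1411≤2011).
G: dominated by B (walk score 32≥26, commute 17≤44, rent 1391≤3077).
H: not dominated.
I: not dominated (best rent).
J: not dominated (best walk score).
Pareto-optimal: B, D, E, H, I, J → 6.

6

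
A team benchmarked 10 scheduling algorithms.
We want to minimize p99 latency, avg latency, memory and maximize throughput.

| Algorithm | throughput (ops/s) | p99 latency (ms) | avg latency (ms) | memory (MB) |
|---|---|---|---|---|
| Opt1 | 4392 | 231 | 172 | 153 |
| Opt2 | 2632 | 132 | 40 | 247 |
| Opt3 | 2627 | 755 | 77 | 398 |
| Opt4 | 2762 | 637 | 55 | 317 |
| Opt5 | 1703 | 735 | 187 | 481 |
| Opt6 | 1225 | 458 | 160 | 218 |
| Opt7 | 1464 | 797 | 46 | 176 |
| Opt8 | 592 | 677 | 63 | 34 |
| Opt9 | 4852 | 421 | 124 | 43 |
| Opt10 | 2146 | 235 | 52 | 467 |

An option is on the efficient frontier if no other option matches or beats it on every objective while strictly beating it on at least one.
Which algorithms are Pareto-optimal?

Opt1: not dominated.
Opt2: not dominated (best p99 latency).
Opt3: dominated by Opt2 (throughput 2632≥2627, p99 latency 132≤755, avg latency 40≤77, memory 247≤398).
Opt4: not dominated.
Opt5: dominated by Opt1 (throughput 4392≥1703, p99 latency 231≤735, avg latency 172≤187, memory 153≤481).
Opt6: dominated by Opt9 (throughput 4852≥1225, p99 latency 421≤458, avg latency 124≤160, memory 43≤218).
Opt7: not dominated.
Opt8: not dominated (best memory).
Opt9: not dominated (best throughput).
Opt10: dominated by Opt2 (throughput 2632≥2146, p99 latency 132≤235, avg latency 40≤52, memory 247≤467).

Opt1, Opt2, Opt4, Opt7, Opt8, Opt9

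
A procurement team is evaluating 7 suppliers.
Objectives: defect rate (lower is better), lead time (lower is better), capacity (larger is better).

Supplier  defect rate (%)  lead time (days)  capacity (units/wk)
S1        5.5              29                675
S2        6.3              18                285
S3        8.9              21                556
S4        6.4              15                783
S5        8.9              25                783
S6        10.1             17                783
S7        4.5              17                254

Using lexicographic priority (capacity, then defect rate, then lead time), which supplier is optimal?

S4

First maximize capacity: best is 783, kept {S4, S5, S6}.
Then minimize defect rate: best is 6.4, kept {S4}.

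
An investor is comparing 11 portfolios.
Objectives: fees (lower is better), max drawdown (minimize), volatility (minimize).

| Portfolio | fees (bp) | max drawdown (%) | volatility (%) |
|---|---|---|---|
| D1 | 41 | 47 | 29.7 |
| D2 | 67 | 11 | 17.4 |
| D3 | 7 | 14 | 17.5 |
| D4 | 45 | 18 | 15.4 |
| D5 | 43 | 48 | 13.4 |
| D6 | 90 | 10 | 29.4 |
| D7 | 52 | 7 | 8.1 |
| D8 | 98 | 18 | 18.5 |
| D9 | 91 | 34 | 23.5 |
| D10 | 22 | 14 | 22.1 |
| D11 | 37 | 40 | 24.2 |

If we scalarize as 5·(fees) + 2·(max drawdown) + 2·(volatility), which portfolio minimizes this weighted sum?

D1: 5·41 + 2·47 + 2·29.7 = 358.4
D2: 5·67 + 2·11 + 2·17.4 = 391.8
D3: 5·7 + 2·14 + 2·17.5 = 98.0
D4: 5·45 + 2·18 + 2·15.4 = 291.8
D5: 5·43 + 2·48 + 2·13.4 = 337.8
D6: 5·90 + 2·10 + 2·29.4 = 528.8
D7: 5·52 + 2·7 + 2·8.1 = 290.2
D8: 5·98 + 2·18 + 2·18.5 = 563.0
D9: 5·91 + 2·34 + 2·23.5 = 570.0
D10: 5·22 + 2·14 + 2·22.1 = 182.2
D11: 5·37 + 2·40 + 2·24.2 = 313.4
Lowest: D3 at 98.0.

D3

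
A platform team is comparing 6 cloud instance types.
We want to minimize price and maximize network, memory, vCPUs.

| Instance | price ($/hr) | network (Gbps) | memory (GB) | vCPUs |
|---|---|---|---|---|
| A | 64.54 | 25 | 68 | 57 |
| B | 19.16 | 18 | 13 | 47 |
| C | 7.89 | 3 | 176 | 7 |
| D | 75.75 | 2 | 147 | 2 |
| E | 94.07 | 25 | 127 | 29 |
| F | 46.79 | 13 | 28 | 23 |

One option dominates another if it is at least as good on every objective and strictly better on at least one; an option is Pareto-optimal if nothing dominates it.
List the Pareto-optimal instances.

A, B, C, E, F

A: not dominated (best vCPUs).
B: not dominated.
C: not dominated (best price).
D: dominated by C (price 7.89≤75.75, network 3≥2, memory 176≥147, vCPUs 7≥2).
E: not dominated.
F: not dominated.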